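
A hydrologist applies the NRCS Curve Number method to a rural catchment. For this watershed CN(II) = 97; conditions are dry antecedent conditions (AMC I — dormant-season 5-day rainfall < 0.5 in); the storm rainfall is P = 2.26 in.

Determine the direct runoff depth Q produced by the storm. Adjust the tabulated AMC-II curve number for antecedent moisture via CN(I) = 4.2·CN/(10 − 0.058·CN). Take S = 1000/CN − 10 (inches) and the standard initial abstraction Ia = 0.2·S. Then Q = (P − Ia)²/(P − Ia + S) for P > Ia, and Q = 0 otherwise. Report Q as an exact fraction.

Q = 5144762529/3283881650 in ≈ 1.567 in

Adjust CN=97 to AMC I: 4.2·97/(10 − 0.058·97) → (2037/5) ÷ (2187/500) = 67900/729 ≈ 93.141
S = 1000/(67900/729) − 10 = 500/679 in ≈ 0.736 in
Ia = 0.2S: 0.2·0.736 = 0.147 in (exactly 100/679)
P − Ia = 2.260 − 0.147 = 71727/33950 ≈ 2.113 in (> 0, runoff occurs)
Q: (71727/33950)² ÷ (96727/33950) = 5144762529/3283881650 in (≈ 1.567 in)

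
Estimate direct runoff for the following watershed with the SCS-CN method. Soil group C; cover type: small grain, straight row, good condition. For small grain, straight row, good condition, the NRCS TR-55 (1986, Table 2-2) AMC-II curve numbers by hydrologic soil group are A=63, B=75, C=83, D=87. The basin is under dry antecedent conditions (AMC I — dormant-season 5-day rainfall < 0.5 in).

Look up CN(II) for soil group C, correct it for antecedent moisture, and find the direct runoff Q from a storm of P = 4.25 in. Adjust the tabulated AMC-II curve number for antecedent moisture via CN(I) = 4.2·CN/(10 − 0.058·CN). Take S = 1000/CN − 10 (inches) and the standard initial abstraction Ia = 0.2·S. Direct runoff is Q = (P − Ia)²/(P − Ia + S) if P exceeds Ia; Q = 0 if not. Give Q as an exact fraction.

Q = 30662033/23307396 in ≈ 1.316 in

NRCS table: small grain, straight row, good condition, soil group C → CN(II) = 83
CN(I) from CN(II)=83: (4.2·83)/(10 − 0.058·83) = 174300/2593 ≈ 67.219
Retention S: 1000/CN − 10 with CN=67.219 → S = 8500/1743 ≈ 4.877 in
Initial abstraction Ia = S/5 = (8500/1743)/5 = 1700/1743 ≈ 0.975 in
Excess rainfall: 4.250 − 0.975 = 3.275 in; P > Ia so Q > 0
Q = (22831/6972)²/((22831/6972) + 8500/1743) = (521254561/48608784)/(56831/6972) = 30662033/23307396 in ≈ 1.316 in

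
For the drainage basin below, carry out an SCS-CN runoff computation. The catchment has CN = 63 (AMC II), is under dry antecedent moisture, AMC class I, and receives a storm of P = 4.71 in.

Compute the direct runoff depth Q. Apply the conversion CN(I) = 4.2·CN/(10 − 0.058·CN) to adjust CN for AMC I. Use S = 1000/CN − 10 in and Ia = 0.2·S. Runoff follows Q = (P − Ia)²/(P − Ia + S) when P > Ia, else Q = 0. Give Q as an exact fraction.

CN(I) from CN(II)=63: (4.2·63)/(10 − 0.058·63) = 132300/3173 ≈ 41.696
Retention S: 1000/CN − 10 with CN=41.696 → S = 18500/1323 ≈ 13.983 in
Initial abstraction Ia = S/5 = (18500/1323)/5 = 3700/1323 ≈ 2.797 in
Since P=4.710 > Ia=2.797: effective rainfall P−Ia = 253133/132300 in
Q = (253133/132300)²/((253133/132300) + 18500/1323) = (64076315689/17503290000)/(2103133/132300) = 64076315689/278244495900 in ≈ 0.230 in

Q = 64076315689/278244495900 in ≈ 0.230 in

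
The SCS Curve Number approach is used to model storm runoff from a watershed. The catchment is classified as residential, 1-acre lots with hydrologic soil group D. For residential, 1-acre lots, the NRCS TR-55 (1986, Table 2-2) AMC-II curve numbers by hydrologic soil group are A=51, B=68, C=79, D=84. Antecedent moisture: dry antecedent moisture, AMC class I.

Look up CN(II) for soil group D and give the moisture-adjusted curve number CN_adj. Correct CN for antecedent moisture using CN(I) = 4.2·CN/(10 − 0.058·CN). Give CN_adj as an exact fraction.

CN_adj = 44100/641 ≈ 68.799

NRCS table: residential, 1-acre lots, soil group D → CN(II) = 84
Dry (AMC I): CN(I) = 4.2·84/(10 − 0.058·84) = (1764/5)/(641/125) = 44100/641 ≈ 68.799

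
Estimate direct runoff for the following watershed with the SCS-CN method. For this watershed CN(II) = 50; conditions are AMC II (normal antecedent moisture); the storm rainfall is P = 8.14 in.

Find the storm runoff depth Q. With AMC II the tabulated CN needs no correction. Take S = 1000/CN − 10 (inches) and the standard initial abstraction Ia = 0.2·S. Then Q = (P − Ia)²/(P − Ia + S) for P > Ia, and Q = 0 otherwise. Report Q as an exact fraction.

Q = 94249/40350 in ≈ 2.336 in

Average conditions: CN = 50 (no AMC adjustment).
Max retention: S = 1000/50 − 10 = 10 in (≈ 10.000 in)
Ia = 0.2·10 = 2 in ≈ 2.000 in
Since P=8.140 > Ia=2.000: effective rainfall P−Ia = 307/50 in
Runoff Q = (P−Ia)²/(P−Ia+S) = (6.140)²/(6.140+10.000) = 94249/40350 ≈ 2.336 in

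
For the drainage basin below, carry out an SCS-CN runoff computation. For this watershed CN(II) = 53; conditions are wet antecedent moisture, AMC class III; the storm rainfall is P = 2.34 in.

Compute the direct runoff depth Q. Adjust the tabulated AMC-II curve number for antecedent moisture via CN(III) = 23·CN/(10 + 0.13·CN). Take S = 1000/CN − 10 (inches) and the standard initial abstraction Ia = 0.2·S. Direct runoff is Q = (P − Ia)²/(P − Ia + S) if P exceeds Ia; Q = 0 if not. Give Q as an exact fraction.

Q = 9143758129/20151471850 in ≈ 0.454 in

CN(III) from CN(II)=53: (23·53)/(10 + 0.13·53) = 121900/1689 ≈ 72.173
S = 1000/(121900/1689) − 10 = 4700/1219 in ≈ 3.856 in
Ia = 0.2S: 0.2·3.856 = 0.771 in (exactly 940/1219)
Since P=2.340 > Ia=0.771: effective rainfall P−Ia = 95623/60950 in
Q = (95623/60950)²/((95623/60950) + 4700/1219) = (9143758129/3714902500)/(330623/60950) = 9143758129/20151471850 in ≈ 0.454 in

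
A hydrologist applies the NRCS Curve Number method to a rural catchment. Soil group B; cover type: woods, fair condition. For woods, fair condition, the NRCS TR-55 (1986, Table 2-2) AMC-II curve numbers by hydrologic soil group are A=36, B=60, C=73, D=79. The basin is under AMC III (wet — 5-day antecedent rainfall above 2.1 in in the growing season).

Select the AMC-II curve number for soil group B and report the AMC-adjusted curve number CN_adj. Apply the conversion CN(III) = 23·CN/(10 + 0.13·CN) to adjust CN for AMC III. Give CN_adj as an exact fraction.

CN_adj = 6900/89 ≈ 77.528

NRCS table: woods, fair condition, soil group B → CN(II) = 60
Adjust CN=60 to AMC III: 23·60/(10 + 0.13·60) → 1380 ÷ (89/5) = 6900/89 ≈ 77.528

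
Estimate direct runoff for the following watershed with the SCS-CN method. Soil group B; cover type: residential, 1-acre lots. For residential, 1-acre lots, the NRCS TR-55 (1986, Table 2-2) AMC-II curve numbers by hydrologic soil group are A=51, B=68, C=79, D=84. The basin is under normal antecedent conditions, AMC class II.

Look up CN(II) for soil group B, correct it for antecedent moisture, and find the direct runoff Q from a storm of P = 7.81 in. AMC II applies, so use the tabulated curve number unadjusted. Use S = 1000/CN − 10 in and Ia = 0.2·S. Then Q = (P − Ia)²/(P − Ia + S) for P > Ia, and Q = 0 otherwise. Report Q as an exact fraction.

NRCS table: residential, 1-acre lots, soil group B → CN(II) = 68
Average conditions: CN = 68 (no AMC adjustment).
Max retention: S = 1000/68 − 10 = 80/17 in (≈ 4.706 in)
Initial abstraction Ia = S/5 = (80/17)/5 = 16/17 ≈ 0.941 in
Since P=7.810 > Ia=0.941: effective rainfall P−Ia = 11677/1700 in
Runoff Q = (P−Ia)²/(P−Ia+S) = (6.869)²/(6.869+4.706) = 136352329/33450900 ≈ 4.076 in

Q = 136352329/33450900 in ≈ 4.076 in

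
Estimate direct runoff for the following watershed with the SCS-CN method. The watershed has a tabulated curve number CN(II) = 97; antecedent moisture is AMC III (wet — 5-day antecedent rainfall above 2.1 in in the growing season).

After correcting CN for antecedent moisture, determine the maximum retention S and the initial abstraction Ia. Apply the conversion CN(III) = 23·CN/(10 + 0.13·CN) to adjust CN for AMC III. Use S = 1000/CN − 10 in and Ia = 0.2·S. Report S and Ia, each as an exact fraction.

S = 300/2231 in ≈ 0.134 in; Ia = 60/2231 in ≈ 0.027 in

Wet (AMC III): CN(III) = 23·97/(10 + 0.13·97) = 2231/(2261/100) = 223100/2261 ≈ 98.673
S = 1000/(223100/2261) − 10 = 300/2231 in ≈ 0.134 in
Ia = 0.2·(300/2231) = 60/2231 in ≈ 0.027 in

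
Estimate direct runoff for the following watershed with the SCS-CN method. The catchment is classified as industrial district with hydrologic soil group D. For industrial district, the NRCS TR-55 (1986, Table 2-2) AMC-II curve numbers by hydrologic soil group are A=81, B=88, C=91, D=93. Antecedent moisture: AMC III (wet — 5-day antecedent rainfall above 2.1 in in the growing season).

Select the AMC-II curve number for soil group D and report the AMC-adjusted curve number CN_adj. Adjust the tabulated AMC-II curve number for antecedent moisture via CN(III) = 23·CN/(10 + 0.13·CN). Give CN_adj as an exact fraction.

NRCS table: industrial district, soil group D → CN(II) = 93
CN(III) from CN(II)=93: (23·93)/(10 + 0.13·93) = 213900/2209 ≈ 96.831

CN_adj = 213900/2209 ≈ 96.831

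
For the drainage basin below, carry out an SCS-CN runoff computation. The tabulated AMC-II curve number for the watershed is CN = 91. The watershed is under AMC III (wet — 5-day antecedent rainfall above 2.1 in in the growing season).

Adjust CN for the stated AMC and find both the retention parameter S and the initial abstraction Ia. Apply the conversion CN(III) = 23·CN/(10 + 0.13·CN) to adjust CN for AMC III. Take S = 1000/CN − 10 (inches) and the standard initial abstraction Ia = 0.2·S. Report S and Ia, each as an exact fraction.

Wet (AMC III): CN(III) = 23·91/(10 + 0.13·91) = 2093/(2183/100) = 209300/2183 ≈ 95.877
S = 1000/(209300/2183) − 10 = 900/2093 in ≈ 0.430 in
Ia = 0.2S: 0.2·0.430 = 0.086 in (exactly 180/2093)

S = 900/2093 in ≈ 0.430 in; Ia = 180/2093 in ≈ 0.086 in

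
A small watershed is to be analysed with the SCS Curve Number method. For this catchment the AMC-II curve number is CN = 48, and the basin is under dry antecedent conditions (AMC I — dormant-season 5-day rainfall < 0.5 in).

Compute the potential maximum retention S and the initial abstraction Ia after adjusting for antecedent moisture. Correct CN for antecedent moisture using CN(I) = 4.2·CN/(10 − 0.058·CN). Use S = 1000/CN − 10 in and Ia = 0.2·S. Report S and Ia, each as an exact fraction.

Dry (AMC I): CN(I) = 4.2·48/(10 − 0.058·48) = (1008/5)/(902/125) = 12600/451 ≈ 27.938
Max retention: S = 1000/(12600/451) − 10 = 1625/63 in (≈ 25.794 in)
Ia = 0.2S: 0.2·25.794 = 5.159 in (exactly 325/63)

S = 1625/63 in ≈ 25.794 in; Ia = 325/63 in ≈ 5.159 in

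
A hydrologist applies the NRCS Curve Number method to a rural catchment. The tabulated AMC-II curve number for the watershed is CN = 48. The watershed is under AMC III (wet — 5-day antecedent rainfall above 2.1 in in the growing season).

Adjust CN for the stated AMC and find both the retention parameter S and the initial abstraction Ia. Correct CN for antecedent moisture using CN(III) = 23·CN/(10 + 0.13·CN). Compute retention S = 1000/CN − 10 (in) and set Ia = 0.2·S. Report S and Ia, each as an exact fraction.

Wet (AMC III): CN(III) = 23·48/(10 + 0.13·48) = 1104/(406/25) = 13800/203 ≈ 67.980
Max retention: S = 1000/(13800/203) − 10 = 325/69 in (≈ 4.710 in)
Ia = 0.2·(325/69) = 65/69 in ≈ 0.942 in

S = 325/69 in ≈ 4.710 in; Ia = 65/69 in ≈ 0.942 in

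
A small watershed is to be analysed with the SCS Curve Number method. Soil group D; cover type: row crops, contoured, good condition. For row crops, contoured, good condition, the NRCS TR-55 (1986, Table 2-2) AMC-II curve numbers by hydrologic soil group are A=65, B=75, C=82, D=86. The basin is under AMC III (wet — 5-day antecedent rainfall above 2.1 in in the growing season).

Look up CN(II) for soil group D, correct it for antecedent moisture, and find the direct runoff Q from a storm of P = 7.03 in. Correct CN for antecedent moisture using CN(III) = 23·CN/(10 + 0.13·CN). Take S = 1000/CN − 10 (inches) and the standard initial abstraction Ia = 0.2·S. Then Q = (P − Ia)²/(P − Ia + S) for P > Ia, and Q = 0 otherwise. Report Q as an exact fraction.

Q = 464124725289/74300306300 in ≈ 6.247 in

NRCS table: row crops, contoured, good condition, soil group D → CN(II) = 86
Adjust CN=86 to AMC III: 23·86/(10 + 0.13·86) → 1978 ÷ (1059/50) = 98900/1059 ≈ 93.390
Retention S: 1000/CN − 10 with CN=93.390 → S = 700/989 ≈ 0.708 in
Initial abstraction Ia = S/5 = (700/989)/5 = 140/989 ≈ 0.142 in
Excess rainfall: 7.030 − 0.142 = 6.888 in; P > Ia so Q > 0
Runoff Q = (P−Ia)²/(P−Ia+S) = (6.888)²/(6.888+0.708) = 464124725289/74300306300 ≈ 6.247 in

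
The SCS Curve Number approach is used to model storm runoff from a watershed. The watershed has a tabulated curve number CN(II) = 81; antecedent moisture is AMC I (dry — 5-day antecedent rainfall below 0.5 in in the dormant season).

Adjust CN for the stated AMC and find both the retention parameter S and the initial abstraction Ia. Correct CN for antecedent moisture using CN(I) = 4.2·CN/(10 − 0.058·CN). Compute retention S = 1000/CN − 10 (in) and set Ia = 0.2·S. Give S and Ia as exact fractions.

S = 9500/1701 in ≈ 5.585 in; Ia = 1900/1701 in ≈ 1.117 in

Dry (AMC I): CN(I) = 4.2·81/(10 − 0.058·81) = (1701/5)/(2651/500) = 170100/2651 ≈ 64.164
Max retention: S = 1000/(170100/2651) − 10 = 9500/1701 in (≈ 5.585 in)
Ia = 0.2S: 0.2·5.585 = 1.117 in (exactly 1900/1701)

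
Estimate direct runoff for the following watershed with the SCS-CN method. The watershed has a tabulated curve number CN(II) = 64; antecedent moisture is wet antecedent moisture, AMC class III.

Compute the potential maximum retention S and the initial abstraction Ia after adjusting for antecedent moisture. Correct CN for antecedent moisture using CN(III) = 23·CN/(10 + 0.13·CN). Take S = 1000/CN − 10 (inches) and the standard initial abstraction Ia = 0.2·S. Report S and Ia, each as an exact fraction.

CN(III) from CN(II)=64: (23·64)/(10 + 0.13·64) = 18400/229 ≈ 80.349
S = 1000/(18400/229) − 10 = 225/92 in ≈ 2.446 in
Ia = 0.2·(225/92) = 45/92 in ≈ 0.489 in

S = 225/92 in ≈ 2.446 in; Ia = 45/92 in ≈ 0.489 in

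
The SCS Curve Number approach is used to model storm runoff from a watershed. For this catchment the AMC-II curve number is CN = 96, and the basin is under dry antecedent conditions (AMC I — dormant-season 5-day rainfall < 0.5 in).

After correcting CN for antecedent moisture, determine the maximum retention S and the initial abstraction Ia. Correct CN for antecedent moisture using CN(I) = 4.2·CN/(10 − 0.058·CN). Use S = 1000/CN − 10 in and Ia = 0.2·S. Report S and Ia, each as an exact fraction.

S = 125/126 in ≈ 0.992 in; Ia = 25/126 in ≈ 0.198 in

Dry (AMC I): CN(I) = 4.2·96/(10 − 0.058·96) = (2016/5)/(554/125) = 25200/277 ≈ 90.975
S = 1000/(25200/277) − 10 = 125/126 in ≈ 0.992 in
Ia = 0.2·(125/126) = 25/126 in ≈ 0.198 in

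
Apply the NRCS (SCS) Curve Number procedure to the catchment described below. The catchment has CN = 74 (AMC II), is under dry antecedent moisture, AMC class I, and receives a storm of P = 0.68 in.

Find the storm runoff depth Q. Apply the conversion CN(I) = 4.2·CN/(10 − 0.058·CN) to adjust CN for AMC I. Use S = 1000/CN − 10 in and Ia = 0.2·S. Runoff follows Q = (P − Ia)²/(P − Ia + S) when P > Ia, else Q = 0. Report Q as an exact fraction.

Adjust CN=74 to AMC I: 4.2·74/(10 − 0.058·74) → (1554/5) ÷ (1427/250) = 77700/1427 ≈ 54.450
Retention S: 1000/CN − 10 with CN=54.450 → S = 6500/777 ≈ 8.366 in
Ia = 0.2·(6500/777) = 1300/777 in ≈ 1.673 in
P = 0.680 ≤ Ia = 1.673 in: entire storm abstracted, Q = 0.

Q = 0 in ≈ 0.000 in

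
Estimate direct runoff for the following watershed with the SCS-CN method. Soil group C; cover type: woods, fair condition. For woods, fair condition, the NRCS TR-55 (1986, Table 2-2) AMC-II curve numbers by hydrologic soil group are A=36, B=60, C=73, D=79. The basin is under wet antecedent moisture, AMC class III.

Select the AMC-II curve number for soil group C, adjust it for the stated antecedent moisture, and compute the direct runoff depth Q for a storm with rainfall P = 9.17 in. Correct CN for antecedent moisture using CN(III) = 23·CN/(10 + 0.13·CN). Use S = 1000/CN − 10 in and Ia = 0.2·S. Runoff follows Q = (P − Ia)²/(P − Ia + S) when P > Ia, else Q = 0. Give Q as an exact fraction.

Q = 2207135123449/294772459700 in ≈ 7.488 in

NRCS table: woods, fair condition, soil group C → CN(II) = 73
CN(III) from CN(II)=73: (23·73)/(10 + 0.13·73) = 167900/1949 ≈ 86.147
Retention S: 1000/CN − 10 with CN=86.147 → S = 2700/1679 ≈ 1.608 in
Ia = 0.2·(2700/1679) = 540/1679 in ≈ 0.322 in
P − Ia = 9.170 − 0.322 = 1485643/167900 ≈ 8.848 in (> 0, runoff occurs)
Q = (1485643/167900)²/((1485643/167900) + 2700/1679) = (2207135123449/28190410000)/(1755643/167900) = 2207135123449/294772459700 in ≈ 7.488 in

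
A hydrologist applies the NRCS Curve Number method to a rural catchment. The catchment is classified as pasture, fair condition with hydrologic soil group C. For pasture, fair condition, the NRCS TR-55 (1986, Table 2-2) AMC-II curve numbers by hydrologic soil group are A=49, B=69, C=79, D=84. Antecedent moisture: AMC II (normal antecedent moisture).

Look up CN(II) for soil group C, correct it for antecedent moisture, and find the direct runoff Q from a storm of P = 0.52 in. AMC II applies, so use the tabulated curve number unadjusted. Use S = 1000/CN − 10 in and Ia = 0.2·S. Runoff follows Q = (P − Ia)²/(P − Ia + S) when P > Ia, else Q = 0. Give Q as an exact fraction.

Q = 0 in ≈ 0.000 in

NRCS table: pasture, fair condition, soil group C → CN(II) = 79
CN(II) = 79; AMC II needs no correction.
Retention S: 1000/CN − 10 with CN=79.000 → S = 210/79 ≈ 2.658 in
Initial abstraction Ia = S/5 = (210/79)/5 = 42/79 ≈ 0.532 in
P = 0.520 ≤ Ia = 0.532 in: entire storm abstracted, Q = 0.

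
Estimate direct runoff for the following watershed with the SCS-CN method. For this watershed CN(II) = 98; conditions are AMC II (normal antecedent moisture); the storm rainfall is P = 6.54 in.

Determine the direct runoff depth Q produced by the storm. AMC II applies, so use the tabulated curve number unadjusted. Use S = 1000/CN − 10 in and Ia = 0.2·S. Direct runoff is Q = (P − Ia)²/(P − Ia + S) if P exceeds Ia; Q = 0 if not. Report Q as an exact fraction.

AMC II — tabulated CN = 98 applies directly.
S = 1000/98 − 10 = 10/49 in ≈ 0.204 in
Ia = 0.2S: 0.2·0.204 = 0.041 in (exactly 2/49)
P − Ia = 6.540 − 0.041 = 15923/2450 ≈ 6.499 in (> 0, runoff occurs)
Runoff Q = (P−Ia)²/(P−Ia+S) = (6.499)²/(6.499+0.204) = 253541929/40236350 ≈ 6.301 in

Q = 253541929/40236350 in ≈ 6.301 in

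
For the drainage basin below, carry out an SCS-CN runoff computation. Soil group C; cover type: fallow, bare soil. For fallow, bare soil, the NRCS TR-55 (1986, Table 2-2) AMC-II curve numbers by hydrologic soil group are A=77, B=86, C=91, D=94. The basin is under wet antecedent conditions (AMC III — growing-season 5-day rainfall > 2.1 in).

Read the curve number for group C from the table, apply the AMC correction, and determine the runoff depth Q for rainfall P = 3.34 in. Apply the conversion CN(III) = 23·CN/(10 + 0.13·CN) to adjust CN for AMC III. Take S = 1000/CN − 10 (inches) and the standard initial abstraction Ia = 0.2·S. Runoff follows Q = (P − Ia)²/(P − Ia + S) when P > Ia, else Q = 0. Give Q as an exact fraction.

Q = 115961361961/40345819150 in ≈ 2.874 in

NRCS table: fallow, bare soil, soil group C → CN(II) = 91
Adjust CN=91 to AMC III: 23·91/(10 + 0.13·91) → 2093 ÷ (2183/100) = 209300/2183 ≈ 95.877
Retention S: 1000/CN − 10 with CN=95.877 → S = 900/2093 ≈ 0.430 in
Ia = 0.2S: 0.2·0.430 = 0.086 in (exactly 180/2093)
Since P=3.340 > Ia=0.086: effective rainfall P−Ia = 340531/104650 in
Q: (340531/104650)² ÷ (385531/104650) = 115961361961/40345819150 in (≈ 2.874 in)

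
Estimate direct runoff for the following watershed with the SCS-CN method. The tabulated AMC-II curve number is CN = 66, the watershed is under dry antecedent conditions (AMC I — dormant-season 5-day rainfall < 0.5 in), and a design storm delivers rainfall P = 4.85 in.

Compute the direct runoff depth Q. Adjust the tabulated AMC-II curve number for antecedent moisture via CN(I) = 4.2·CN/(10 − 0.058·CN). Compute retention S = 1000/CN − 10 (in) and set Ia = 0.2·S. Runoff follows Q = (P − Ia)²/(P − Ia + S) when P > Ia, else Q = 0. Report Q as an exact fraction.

Dry (AMC I): CN(I) = 4.2·66/(10 − 0.058·66) = (1386/5)/(1543/250) = 69300/1543 ≈ 44.913
Retention S: 1000/CN − 10 with CN=44.913 → S = 8500/693 ≈ 12.266 in
Ia = 0.2S: 0.2·12.266 = 2.453 in (exactly 1700/693)
Excess rainfall: 4.850 − 2.453 = 2.397 in; P > Ia so Q > 0
Q = (33221/13860)²/((33221/13860) + 8500/693) = (1103634841/192099600)/(203221/13860) = 1103634841/2816643060 in ≈ 0.392 in

Q = 1103634841/2816643060 in ≈ 0.392 in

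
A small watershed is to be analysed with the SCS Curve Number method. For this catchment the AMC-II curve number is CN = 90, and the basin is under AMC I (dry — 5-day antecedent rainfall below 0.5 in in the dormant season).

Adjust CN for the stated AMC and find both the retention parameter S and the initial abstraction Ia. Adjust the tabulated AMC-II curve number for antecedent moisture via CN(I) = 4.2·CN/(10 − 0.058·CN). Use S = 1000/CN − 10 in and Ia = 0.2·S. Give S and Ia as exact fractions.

CN(I) from CN(II)=90: (4.2·90)/(10 − 0.058·90) = 18900/239 ≈ 79.079
Max retention: S = 1000/(18900/239) − 10 = 500/189 in (≈ 2.646 in)
Ia = 0.2·(500/189) = 100/189 in ≈ 0.529 in

S = 500/189 in ≈ 2.646 in; Ia = 100/189 in ≈ 0.529 in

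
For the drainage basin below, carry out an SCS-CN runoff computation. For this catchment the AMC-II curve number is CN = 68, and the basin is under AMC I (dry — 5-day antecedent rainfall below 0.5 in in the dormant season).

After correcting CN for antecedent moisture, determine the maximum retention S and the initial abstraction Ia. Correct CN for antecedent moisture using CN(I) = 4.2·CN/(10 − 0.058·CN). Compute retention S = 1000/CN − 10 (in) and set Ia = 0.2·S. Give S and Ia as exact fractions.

Dry (AMC I): CN(I) = 4.2·68/(10 − 0.058·68) = (1428/5)/(757/125) = 35700/757 ≈ 47.160
Max retention: S = 1000/(35700/757) − 10 = 4000/357 in (≈ 11.204 in)
Ia = 0.2·(4000/357) = 800/357 in ≈ 2.241 in

S = 4000/357 in ≈ 11.204 in; Ia = 800/357 in ≈ 2.241 in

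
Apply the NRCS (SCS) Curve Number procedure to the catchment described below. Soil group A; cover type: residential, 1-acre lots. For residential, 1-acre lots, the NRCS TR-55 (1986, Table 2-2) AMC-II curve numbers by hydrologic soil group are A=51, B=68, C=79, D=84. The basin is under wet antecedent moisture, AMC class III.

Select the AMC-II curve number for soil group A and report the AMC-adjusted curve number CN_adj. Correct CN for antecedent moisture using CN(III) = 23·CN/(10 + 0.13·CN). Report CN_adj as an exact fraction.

CN_adj = 117300/1663 ≈ 70.535

NRCS table: residential, 1-acre lots, soil group A → CN(II) = 51
CN(III) from CN(II)=51: (23·51)/(10 + 0.13·51) = 117300/1663 ≈ 70.535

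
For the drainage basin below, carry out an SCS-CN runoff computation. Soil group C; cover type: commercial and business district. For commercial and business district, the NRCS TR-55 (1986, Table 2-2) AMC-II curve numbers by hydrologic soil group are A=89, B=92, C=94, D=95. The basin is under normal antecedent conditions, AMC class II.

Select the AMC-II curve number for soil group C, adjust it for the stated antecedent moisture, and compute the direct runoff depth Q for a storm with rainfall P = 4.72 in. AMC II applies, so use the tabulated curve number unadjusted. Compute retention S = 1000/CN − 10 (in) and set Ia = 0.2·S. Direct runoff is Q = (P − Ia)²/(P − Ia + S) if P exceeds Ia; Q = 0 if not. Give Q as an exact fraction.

Q = 14558408/3610775 in ≈ 4.032 in

NRCS table: commercial and business district, soil group C → CN(II) = 94
Average conditions: CN = 94 (no AMC adjustment).
S = 1000/94 − 10 = 30/47 in ≈ 0.638 in
Ia = 0.2·(30/47) = 6/47 in ≈ 0.128 in
P − Ia = 4.720 − 0.128 = 5396/1175 ≈ 4.592 in (> 0, runoff occurs)
Runoff Q = (P−Ia)²/(P−Ia+S) = (4.592)²/(4.592+0.638) = 14558408/3610775 ≈ 4.032 in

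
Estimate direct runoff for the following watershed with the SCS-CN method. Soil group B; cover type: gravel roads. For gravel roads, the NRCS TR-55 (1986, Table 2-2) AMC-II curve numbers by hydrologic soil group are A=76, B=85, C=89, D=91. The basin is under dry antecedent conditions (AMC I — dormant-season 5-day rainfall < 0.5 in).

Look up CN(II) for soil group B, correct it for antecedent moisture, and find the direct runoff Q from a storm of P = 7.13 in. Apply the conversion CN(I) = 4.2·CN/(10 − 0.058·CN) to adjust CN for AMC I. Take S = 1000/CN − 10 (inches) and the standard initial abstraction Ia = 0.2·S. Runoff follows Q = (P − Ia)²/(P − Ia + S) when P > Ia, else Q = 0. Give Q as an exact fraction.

NRCS table: gravel roads, soil group B → CN(II) = 85
Adjust CN=85 to AMC I: 4.2·85/(10 − 0.058·85) → 357 ÷ (507/100) = 11900/169 ≈ 70.414
Retention S: 1000/CN − 10 with CN=70.414 → S = 500/119 ≈ 4.202 in
Ia = 0.2S: 0.2·4.202 = 0.840 in (exactly 100/119)
Since P=7.130 > Ia=0.840: effective rainfall P−Ia = 74847/11900 in
Runoff Q = (P−Ia)²/(P−Ia+S) = (6.290)²/(6.290+4.202) = 5602073409/1485679300 ≈ 3.771 in

Q = 5602073409/1485679300 in ≈ 3.771 in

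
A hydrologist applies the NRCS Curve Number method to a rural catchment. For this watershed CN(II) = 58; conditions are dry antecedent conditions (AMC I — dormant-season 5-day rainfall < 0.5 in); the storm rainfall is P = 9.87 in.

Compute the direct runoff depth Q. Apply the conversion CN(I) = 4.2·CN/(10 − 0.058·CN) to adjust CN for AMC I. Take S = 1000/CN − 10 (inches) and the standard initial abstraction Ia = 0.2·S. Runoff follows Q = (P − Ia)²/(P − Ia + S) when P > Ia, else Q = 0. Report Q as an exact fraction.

Q = 346816129/199006700 in ≈ 1.743 in

Dry (AMC I): CN(I) = 4.2·58/(10 − 0.058·58) = (1218/5)/(1659/250) = 2900/79 ≈ 36.709
S = 1000/(2900/79) − 10 = 500/29 in ≈ 17.241 in
Ia = 0.2·(500/29) = 100/29 in ≈ 3.448 in
P − Ia = 9.870 − 3.448 = 18623/2900 ≈ 6.422 in (> 0, runoff occurs)
Q = (18623/2900)²/((18623/2900) + 500/29) = (346816129/8410000)/(68623/2900) = 346816129/199006700 in ≈ 1.743 in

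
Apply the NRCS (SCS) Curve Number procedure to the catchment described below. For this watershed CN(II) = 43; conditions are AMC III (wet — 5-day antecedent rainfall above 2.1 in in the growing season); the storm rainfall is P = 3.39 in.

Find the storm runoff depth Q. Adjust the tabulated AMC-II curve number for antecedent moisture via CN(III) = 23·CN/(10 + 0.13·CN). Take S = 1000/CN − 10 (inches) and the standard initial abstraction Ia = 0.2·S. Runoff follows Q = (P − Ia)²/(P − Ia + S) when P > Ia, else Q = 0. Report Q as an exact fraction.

Q = 5440095049/8695189100 in ≈ 0.626 in

Adjust CN=43 to AMC III: 23·43/(10 + 0.13·43) → 989 ÷ (1559/100) = 98900/1559 ≈ 63.438
S = 1000/(98900/1559) − 10 = 5700/989 in ≈ 5.763 in
Initial abstraction Ia = S/5 = (5700/989)/5 = 1140/989 ≈ 1.153 in
Excess rainfall: 3.390 − 1.153 = 2.237 in; P > Ia so Q > 0
Q: (221271/98900)² ÷ (791271/98900) = 5440095049/8695189100 in (≈ 0.626 in)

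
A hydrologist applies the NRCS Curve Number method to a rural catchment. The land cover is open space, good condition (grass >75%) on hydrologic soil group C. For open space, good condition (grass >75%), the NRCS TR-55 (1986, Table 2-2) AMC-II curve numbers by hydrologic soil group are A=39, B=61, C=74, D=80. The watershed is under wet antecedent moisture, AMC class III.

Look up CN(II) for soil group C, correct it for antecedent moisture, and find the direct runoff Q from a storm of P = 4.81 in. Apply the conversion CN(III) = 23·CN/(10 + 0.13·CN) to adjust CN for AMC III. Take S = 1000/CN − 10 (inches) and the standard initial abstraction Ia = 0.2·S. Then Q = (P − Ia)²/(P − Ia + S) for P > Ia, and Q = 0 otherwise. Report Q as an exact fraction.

NRCS table: open space, good condition (grass >75%), soil group C → CN(II) = 74
Adjust CN=74 to AMC III: 23·74/(10 + 0.13·74) → 1702 ÷ (981/50) = 85100/981 ≈ 86.748
Retention S: 1000/CN − 10 with CN=86.748 → S = 1300/851 ≈ 1.528 in
Ia = 0.2S: 0.2·1.528 = 0.306 in (exactly 260/851)
P − Ia = 4.810 − 0.306 = 383331/85100 ≈ 4.504 in (> 0, runoff occurs)
Q: (383331/85100)² ÷ (513331/85100) = 11303281197/3360343700 in (≈ 3.364 in)

Q = 11303281197/3360343700 in ≈ 3.364 in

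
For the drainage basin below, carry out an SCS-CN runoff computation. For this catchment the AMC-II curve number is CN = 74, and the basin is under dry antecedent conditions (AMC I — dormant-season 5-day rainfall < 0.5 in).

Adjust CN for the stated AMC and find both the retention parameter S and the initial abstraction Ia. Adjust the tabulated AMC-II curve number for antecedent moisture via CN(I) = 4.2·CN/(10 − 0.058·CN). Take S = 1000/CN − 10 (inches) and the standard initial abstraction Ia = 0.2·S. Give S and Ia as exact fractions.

S = 6500/777 in ≈ 8.366 in; Ia = 1300/777 in ≈ 1.673 in

Adjust CN=74 to AMC I: 4.2·74/(10 − 0.058·74) → (1554/5) ÷ (1427/250) = 77700/1427 ≈ 54.450
Retention S: 1000/CN − 10 with CN=54.450 → S = 6500/777 ≈ 8.366 in
Initial abstraction Ia = S/5 = (6500/777)/5 = 1300/777 ≈ 1.673 in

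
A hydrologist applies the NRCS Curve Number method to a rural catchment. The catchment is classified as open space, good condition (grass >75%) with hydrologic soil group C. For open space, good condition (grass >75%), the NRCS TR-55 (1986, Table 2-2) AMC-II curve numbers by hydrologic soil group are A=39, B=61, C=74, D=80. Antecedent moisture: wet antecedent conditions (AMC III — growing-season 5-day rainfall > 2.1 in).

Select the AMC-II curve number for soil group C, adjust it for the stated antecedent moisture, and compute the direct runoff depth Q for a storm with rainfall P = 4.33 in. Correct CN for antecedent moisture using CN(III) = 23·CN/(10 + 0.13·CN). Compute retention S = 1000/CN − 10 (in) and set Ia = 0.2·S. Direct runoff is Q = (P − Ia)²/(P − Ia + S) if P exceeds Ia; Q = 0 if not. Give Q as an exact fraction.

NRCS table: open space, good condition (grass >75%), soil group C → CN(II) = 74
CN(III) from CN(II)=74: (23·74)/(10 + 0.13·74) = 85100/981 ≈ 86.748
S = 1000/(85100/981) − 10 = 1300/851 in ≈ 1.528 in
Ia = 0.2·(1300/851) = 260/851 in ≈ 0.306 in
P − Ia = 4.330 − 0.306 = 342483/85100 ≈ 4.024 in (> 0, runoff occurs)
Q: (342483/85100)² ÷ (472483/85100) = 117294605289/40208303300 in (≈ 2.917 in)

Q = 117294605289/40208303300 in ≈ 2.917 in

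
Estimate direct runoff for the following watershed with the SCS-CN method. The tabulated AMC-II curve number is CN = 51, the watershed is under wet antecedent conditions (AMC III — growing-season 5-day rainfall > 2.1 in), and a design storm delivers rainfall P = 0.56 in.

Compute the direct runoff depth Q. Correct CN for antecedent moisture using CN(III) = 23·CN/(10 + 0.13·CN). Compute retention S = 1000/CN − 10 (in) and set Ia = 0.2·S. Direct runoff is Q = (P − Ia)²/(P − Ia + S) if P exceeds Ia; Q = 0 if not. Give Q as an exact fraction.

Adjust CN=51 to AMC III: 23·51/(10 + 0.13·51) → 1173 ÷ (1663/100) = 117300/1663 ≈ 70.535
S = 1000/(117300/1663) − 10 = 4900/1173 in ≈ 4.177 in
Ia = 0.2·(4900/1173) = 980/1173 in ≈ 0.835 in
P = 0.560 ≤ Ia = 0.835 in: entire storm abstracted, Q = 0.

Q = 0 in ≈ 0.000 in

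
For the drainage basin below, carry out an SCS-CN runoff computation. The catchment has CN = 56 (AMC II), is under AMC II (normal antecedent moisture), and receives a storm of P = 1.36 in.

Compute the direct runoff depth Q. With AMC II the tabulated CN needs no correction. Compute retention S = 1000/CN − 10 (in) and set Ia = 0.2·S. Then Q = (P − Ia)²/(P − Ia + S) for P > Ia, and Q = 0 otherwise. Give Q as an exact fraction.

Q = 0 in ≈ 0.000 in

CN(II) = 56; AMC II needs no correction.
Retention S: 1000/CN − 10 with CN=56.000 → S = 55/7 ≈ 7.857 in
Ia = 0.2S: 0.2·7.857 = 1.571 in (exactly 11/7)
P = 1.360 ≤ Ia = 1.571 in: entire storm abstracted, Q = 0.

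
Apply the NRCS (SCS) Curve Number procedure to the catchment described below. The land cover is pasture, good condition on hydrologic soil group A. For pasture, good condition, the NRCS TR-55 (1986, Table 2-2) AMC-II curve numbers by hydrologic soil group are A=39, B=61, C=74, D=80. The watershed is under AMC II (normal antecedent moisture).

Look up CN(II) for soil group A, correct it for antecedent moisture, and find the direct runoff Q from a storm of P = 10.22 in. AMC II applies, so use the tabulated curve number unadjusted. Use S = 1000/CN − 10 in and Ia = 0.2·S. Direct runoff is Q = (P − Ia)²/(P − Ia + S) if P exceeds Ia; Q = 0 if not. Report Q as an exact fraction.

Q = 191241241/86441550 in ≈ 2.212 in

NRCS table: pasture, good condition, soil group A → CN(II) = 39
Average conditions: CN = 39 (no AMC adjustment).
Max retention: S = 1000/39 − 10 = 610/39 in (≈ 15.641 in)
Ia = 0.2S: 0.2·15.641 = 3.128 in (exactly 122/39)
Since P=10.220 > Ia=3.128: effective rainfall P−Ia = 13829/1950 in
Q: (13829/1950)² ÷ (44329/1950) = 191241241/86441550 in (≈ 2.212 in)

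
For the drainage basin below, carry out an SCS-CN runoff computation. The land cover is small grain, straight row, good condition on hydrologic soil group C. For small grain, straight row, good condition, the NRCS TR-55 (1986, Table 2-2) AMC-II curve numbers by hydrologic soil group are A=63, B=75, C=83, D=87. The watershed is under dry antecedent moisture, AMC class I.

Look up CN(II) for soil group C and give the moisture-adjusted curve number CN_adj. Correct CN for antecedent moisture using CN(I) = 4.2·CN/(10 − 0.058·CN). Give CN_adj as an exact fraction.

NRCS table: small grain, straight row, good condition, soil group C → CN(II) = 83
Adjust CN=83 to AMC I: 4.2·83/(10 − 0.058·83) → (1743/5) ÷ (2593/500) = 174300/2593 ≈ 67.219

CN_adj = 174300/2593 ≈ 67.219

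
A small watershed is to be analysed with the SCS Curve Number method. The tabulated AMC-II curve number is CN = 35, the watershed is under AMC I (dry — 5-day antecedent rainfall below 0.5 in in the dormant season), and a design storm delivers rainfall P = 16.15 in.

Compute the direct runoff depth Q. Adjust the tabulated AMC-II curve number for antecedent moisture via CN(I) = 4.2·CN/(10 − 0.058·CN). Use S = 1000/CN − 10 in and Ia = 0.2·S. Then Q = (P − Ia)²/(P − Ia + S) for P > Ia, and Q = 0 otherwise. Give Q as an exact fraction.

Q = 461433361/445354140 in ≈ 1.036 in

Adjust CN=35 to AMC I: 4.2·35/(10 − 0.058·35) → 147 ÷ (797/100) = 14700/797 ≈ 18.444
Retention S: 1000/CN − 10 with CN=18.444 → S = 6500/147 ≈ 44.218 in
Initial abstraction Ia = S/5 = (6500/147)/5 = 1300/147 ≈ 8.844 in
P − Ia = 16.150 − 8.844 = 21481/2940 ≈ 7.306 in (> 0, runoff occurs)
Runoff Q = (P−Ia)²/(P−Ia+S) = (7.306)²/(7.306+44.218) = 461433361/445354140 ≈ 1.036 in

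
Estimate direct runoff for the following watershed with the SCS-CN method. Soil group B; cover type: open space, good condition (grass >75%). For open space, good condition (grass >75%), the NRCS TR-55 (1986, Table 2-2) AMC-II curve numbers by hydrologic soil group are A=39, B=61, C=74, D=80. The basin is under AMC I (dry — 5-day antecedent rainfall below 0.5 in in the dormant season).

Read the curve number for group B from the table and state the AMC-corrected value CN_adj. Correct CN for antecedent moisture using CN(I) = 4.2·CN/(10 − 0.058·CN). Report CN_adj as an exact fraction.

CN_adj = 42700/1077 ≈ 39.647

NRCS table: open space, good condition (grass >75%), soil group B → CN(II) = 61
Dry (AMC I): CN(I) = 4.2·61/(10 − 0.058·61) = (1281/5)/(3231/500) = 42700/1077 ≈ 39.647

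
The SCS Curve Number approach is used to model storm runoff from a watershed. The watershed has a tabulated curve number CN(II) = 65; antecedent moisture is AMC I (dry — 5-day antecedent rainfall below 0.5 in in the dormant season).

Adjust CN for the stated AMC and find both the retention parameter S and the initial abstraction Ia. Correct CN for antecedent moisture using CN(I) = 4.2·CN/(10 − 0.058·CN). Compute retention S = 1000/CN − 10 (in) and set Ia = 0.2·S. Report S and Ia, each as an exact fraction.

Adjust CN=65 to AMC I: 4.2·65/(10 − 0.058·65) → 273 ÷ (623/100) = 3900/89 ≈ 43.820
S = 1000/(3900/89) − 10 = 500/39 in ≈ 12.821 in
Initial abstraction Ia = S/5 = (500/39)/5 = 100/39 ≈ 2.564 in

S = 500/39 in ≈ 12.821 in; Ia = 100/39 in ≈ 2.564 in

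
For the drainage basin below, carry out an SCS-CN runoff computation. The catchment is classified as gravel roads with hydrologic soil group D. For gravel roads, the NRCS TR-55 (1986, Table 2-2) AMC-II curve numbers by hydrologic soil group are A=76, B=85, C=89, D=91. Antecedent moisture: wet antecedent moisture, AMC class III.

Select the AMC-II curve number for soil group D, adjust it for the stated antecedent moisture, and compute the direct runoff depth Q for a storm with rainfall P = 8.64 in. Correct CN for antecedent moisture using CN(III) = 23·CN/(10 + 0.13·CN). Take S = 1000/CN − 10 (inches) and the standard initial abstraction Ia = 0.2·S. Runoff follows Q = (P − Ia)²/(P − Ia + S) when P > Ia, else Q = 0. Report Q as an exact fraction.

Q = 2782430802/341629925 in ≈ 8.145 in

NRCS table: gravel roads, soil group D → CN(II) = 91
Adjust CN=91 to AMC III: 23·91/(10 + 0.13·91) → 2093 ÷ (2183/100) = 209300/2183 ≈ 95.877
S = 1000/(209300/2183) − 10 = 900/2093 in ≈ 0.430 in
Ia = 0.2S: 0.2·0.430 = 0.086 in (exactly 180/2093)
Since P=8.640 > Ia=0.086: effective rainfall P−Ia = 447588/52325 in
Q: (447588/52325)² ÷ (470088/52325) = 2782430802/341629925 in (≈ 8.145 in)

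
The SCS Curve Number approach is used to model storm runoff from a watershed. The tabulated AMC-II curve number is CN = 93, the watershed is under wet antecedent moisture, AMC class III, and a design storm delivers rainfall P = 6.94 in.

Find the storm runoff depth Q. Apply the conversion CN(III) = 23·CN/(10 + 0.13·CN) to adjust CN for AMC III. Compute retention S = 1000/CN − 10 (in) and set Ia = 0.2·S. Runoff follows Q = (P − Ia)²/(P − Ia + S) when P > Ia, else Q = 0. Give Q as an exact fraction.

Wet (AMC III): CN(III) = 23·93/(10 + 0.13·93) = 2139/(2209/100) = 213900/2209 ≈ 96.831
Retention S: 1000/CN − 10 with CN=96.831 → S = 700/2139 ≈ 0.327 in
Initial abstraction Ia = S/5 = (700/2139)/5 = 140/2139 ≈ 0.065 in
P − Ia = 6.940 − 0.065 = 735233/106950 ≈ 6.875 in (> 0, runoff occurs)
Q = (735233/106950)²/((735233/106950) + 700/2139) = (540567564289/11438302500)/(770233/106950) = 540567564289/82376419350 in ≈ 6.562 in

Q = 540567564289/82376419350 in ≈ 6.562 in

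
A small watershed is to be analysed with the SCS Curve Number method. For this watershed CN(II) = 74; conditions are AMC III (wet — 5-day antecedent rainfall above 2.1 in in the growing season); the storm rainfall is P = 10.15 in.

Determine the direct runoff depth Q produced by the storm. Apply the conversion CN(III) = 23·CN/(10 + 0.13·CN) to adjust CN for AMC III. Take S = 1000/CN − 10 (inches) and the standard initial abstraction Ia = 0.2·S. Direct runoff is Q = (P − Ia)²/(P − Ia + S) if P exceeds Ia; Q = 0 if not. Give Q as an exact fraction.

Q = 28074007809/3294272060 in ≈ 8.522 in

Wet (AMC III): CN(III) = 23·74/(10 + 0.13·74) = 1702/(981/50) = 85100/981 ≈ 86.748
S = 1000/(85100/981) − 10 = 1300/851 in ≈ 1.528 in
Ia = 0.2·(1300/851) = 260/851 in ≈ 0.306 in
Excess rainfall: 10.150 − 0.306 = 9.844 in; P > Ia so Q > 0
Q: (167553/17020)² ÷ (193553/17020) = 28074007809/3294272060 in (≈ 8.522 in)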